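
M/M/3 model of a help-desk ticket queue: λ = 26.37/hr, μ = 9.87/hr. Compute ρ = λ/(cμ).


ρ = λ/(cμ) = 26.37/(3·9.87) = 26.37/29.61 = 0.8906

Final: 0.8906


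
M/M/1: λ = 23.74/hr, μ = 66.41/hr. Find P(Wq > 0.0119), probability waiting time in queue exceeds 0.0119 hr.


ρ = 23.74/66.41 = 0.3575
P(Wq > t) = ρ·e^{−(μ−λ)t} = 0.3575·e^{−0.5078}
= 0.3575·0.601834 = 0.215142

Final: 0.215142


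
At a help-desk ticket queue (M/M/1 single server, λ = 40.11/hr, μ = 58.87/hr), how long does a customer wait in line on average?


ρ = 40.11/58.87 = 0.6813
Wq = ρ/(μ−λ) = 0.6813/(58.87 − 40.11) = 0.6813/18.76 = 0.03632 hr

Final: 0.03632 hr


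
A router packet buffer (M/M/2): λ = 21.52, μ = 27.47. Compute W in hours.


a = 0.7834; ρ = 0.3917; P₀ = 0.437091
Lq = P₀·a^c·ρ/(c!(1−ρ)²) = 0.14198
Wq = Lq/λ = 0.14198/21.52 = 0.006598 hr
W = Wq + 1/μ = 0.006598 + 0.03640 = 0.04300 hr

Final: 0.04300 hr


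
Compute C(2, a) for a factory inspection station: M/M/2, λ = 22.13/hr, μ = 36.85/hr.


a = λ/μ = 0.6005; ρ = a/2 = 0.3003
P₀ = 0.538140 (from M/M/c formula)
C(c,a) = [a^c/(c!(1−ρ))]·P₀ = [0.36065/(2·0.6997)]·0.538140
= 0.25771·0.538140 = 0.138683

Final: 0.138683


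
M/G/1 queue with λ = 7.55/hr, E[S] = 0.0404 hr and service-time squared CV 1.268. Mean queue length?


ρ = λ·E[S] = 7.55·0.0404 = 0.3050
Lq = ρ²(1+C_s²)/(2(1−ρ)) = 0.09304·(1+1.268)/(2·0.6950)
= 0.09304·2.2680/1.3900 = 0.15181

Final: 0.15181


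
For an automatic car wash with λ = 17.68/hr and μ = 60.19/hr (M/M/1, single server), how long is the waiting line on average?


ρ = 17.68/60.19 = 0.2937
Lq = ρ²/(1−ρ) = 0.08628/0.7063 = 0.1222

Final: 0.1222


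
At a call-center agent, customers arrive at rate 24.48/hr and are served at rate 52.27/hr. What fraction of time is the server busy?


ρ = λ/μ = 24.48/52.27 = 0.4683

Final: 0.4683


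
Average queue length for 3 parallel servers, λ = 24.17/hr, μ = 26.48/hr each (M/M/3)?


a = λ/μ = 0.9128; ρ = a/3 = 0.3043
P₀ = 0.398168
Lq = P₀·a^c·ρ / (c!·(1−ρ)²) = 0.398168·0.76046·0.3043/(6·0.48406)
= 0.03172

Final: 0.03172


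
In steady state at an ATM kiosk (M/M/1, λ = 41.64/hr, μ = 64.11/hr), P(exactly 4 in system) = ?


ρ = 41.64/64.11 = 0.6495
P_n = (1−ρ)·ρ^n = (1 − 0.6495)·0.6495^4 = 0.3505·0.177967 = 0.062376

Final: 0.062376


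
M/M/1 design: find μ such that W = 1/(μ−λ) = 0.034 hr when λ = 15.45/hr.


W = 1/(μ−λ) ⇒ μ − λ = 1/W = 1/0.034 = 29.4118
μ = λ + 1/W = 15.45 + 29.4118 = 44.8618 per hr

Final: 44.8618 /hr


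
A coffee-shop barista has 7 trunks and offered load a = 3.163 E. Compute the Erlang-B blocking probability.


B(c,a) = (a^c/c!) / Σ_{k=0}^{c} a^k/k!
a^7/7! = 0.628440
Σ terms (k=0..7): 1.00000 + 3.16300 + 5.00228 + 5.27408 + 4.17048 + 2.63824 + 1.39079 + 0.62844 = 23.267311
B = 0.628440/23.267311 = 0.027010

Final: 0.027010


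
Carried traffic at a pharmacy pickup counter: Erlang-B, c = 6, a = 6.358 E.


B(6,6.358) = 0.289585 (Erlang-B)
Carried load = a(1 − B) = 6.358·(1 − 0.289585) = 6.358·0.710415 = 4.5168 E

Final: 4.5168 Erlangs


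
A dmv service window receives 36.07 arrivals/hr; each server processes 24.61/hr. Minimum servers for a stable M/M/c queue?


Stability requires cμ > λ ⇔ c > λ/μ.
λ/μ = 36.07/24.61 = 1.4657
Minimum integer c = ⌊1.4657⌋ + 1 = 2
Check: 2·24.61 = 49.22 > 36.07, while 1·24.61 = 24.61 ≤ 36.07

Final: 2 servers


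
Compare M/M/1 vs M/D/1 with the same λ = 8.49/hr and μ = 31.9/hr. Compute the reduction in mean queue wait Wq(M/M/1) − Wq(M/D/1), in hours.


ρ = 8.49/31.9 = 0.2661
Wq(M/M/1) = ρ/(μ−λ) = 0.2661/23.41 = 0.01137 hr
Wq(M/D/1) = ρ/(2(μ−λ)) = 0.005684 hr
Savings = 0.01137 − 0.005684 = 0.005684 hr

Final: 0.005684 hr


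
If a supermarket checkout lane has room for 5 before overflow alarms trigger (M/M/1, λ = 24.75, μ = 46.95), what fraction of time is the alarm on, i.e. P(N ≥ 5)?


ρ = 24.75/46.95 = 0.5272
P(N ≥ n) = ρ^n = 0.5272^5 = 0.040710

Final: 0.040710


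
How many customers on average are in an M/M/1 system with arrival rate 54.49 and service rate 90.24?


ρ = λ/μ = 54.49/90.24 = 0.6038
L = ρ/(1−ρ) = 0.6038/(1 − 0.6038) = 0.6038/0.3962 = 1.5242

Final: 1.5242


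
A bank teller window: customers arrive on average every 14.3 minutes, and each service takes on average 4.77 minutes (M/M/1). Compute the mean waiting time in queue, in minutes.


λ = 60/14.3 = 4.1958 /hr
μ = 60/4.77 = 12.5786 /hr
ρ = λ/μ = 4.1958/12.5786 = 0.3336
Wq = ρ/(μ−λ) = 0.3336/(12.5786−4.1958) = 0.03979 hr
In minutes: 0.03979·60 = 2.388 min

Final: 2.388 min


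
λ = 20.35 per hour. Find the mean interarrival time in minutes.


Mean interarrival time = 1/λ = 1/20.35 hour = 0.04914 hour
In minutes: 0.04914 × 60 = 2.9484 min

Final: 2.9484 min


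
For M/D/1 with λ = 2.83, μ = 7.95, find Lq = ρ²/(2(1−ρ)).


ρ = 2.83/7.95 = 0.3560
M/D/1: Lq = ρ²/(2(1−ρ)) = 0.1267/(2·0.6440) = 0.09838

Final: 0.09838


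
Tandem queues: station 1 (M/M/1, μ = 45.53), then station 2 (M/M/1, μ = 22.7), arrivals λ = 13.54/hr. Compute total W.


Each node sees arrival rate λ = 13.54/hr (tandem ⇒ throughput preserved).
W₁ = 1/(μ₁−λ) = 1/(45.53−13.54) = 0.03126 hr
W₂ = 1/(μ₂−λ) = 1/(22.7−13.54) = 0.10917 hr
W_total = W₁ + W₂ = 0.03126 + 0.10917 = 0.14043 hr

Final: 0.14043 hr


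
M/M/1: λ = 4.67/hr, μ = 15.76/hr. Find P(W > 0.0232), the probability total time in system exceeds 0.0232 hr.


W ~ Exponential(μ−λ) for M/M/1.
μ − λ = 15.76 − 4.67 = 11.0900
P(W > t) = e^{−(μ−λ)t} = e^{−0.2573} = 0.773146

Final: 0.773146


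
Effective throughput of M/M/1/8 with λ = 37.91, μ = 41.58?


ρ = 0.9117; P_K = (1−ρ)ρ^8/(1−ρ^9) = 0.074635
λ_eff = λ(1 − P_K) = 37.91·(1 − 0.074635) = 37.91·0.925365 = 35.0806 /hr

Final: 35.0806 /hr


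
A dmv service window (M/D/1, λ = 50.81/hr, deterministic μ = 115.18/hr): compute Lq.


ρ = 50.81/115.18 = 0.4411
M/D/1: Lq = ρ²/(2(1−ρ)) = 0.1946/(2·0.5589) = 0.17410

Final: 0.17410


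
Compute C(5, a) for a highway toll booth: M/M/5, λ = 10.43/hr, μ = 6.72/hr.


a = λ/μ = 1.5521; ρ = a/5 = 0.3104
P₀ = 0.211401 (from M/M/c formula)
C(c,a) = [a^c/(c!(1−ρ))]·P₀ = [9.00690/(120·0.6896)]·0.211401
= 0.10884·0.211401 = 0.023010

Final: 0.023010


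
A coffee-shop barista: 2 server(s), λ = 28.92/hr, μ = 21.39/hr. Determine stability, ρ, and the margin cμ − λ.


Total capacity cμ = 2·21.39 = 42.78/hr
ρ = λ/(cμ) = 28.92/42.78 = 0.6760
Stable ⇔ ρ < 1: YES
Spare capacity = cμ − λ = 42.78 − 28.92 = 13.86/hr

Final: ρ = 0.6760; stable; margin = 13.86/hr


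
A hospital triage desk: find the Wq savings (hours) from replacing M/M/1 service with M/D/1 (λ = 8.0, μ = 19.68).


ρ = 8.0/19.68 = 0.4065
Wq(M/M/1) = ρ/(μ−λ) = 0.4065/11.68 = 0.03480 hr
Wq(M/D/1) = ρ/(2(μ−λ)) = 0.01740 hr
Savings = 0.03480 − 0.01740 = 0.01740 hr

Final: 0.01740 hr


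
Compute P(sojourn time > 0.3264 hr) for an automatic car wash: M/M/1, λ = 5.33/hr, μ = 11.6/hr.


W ~ Exponential(μ−λ) for M/M/1.
μ − λ = 11.6 − 5.33 = 6.2700
P(W > t) = e^{−(μ−λ)t} = e^{−2.0465} = 0.129183

Final: 0.129183


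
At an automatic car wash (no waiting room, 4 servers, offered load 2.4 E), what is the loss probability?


B(c,a) = (a^c/c!) / Σ_{k=0}^{c} a^k/k!
a^4/4! = 1.382400
Σ terms (k=0..4): 1.00000 + 2.40000 + 2.88000 + 2.30400 + 1.38240 = 9.966400
B = 1.382400/9.966400 = 0.138706

Final: 0.138706


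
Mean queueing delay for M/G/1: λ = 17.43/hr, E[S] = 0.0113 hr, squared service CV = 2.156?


ρ = λ·E[S] = 17.43·0.0113 = 0.1970
E[S²] = E[S]²(1+C_s²) = 0.0113²·(1+2.156) = 0.0004030
Wq = λ·E[S²]/(2(1−ρ)) = 17.43·0.0004030/(2·0.8030) = 0.004373 hr

Final: 0.004373 hr


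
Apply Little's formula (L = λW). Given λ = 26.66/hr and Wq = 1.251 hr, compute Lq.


Lq = λWq = 26.66·1.251 = 33.3517

Final: 33.3517


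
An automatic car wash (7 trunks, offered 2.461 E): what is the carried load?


B(7,2.461) = 0.009295 (Erlang-B)
Carried load = a(1 − B) = 2.461·(1 − 0.009295) = 2.461·0.990705 = 2.4381 E

Final: 2.4381 Erlangs


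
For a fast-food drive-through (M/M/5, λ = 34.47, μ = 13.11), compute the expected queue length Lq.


a = λ/μ = 2.6293; ρ = a/5 = 0.5259
P₀ = 0.069856
Lq = P₀·a^c·ρ / (c!·(1−ρ)²) = 0.069856·125.65881·0.5259/(120·0.22481)
= 0.17111

Final: 0.17111


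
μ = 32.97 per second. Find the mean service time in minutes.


Mean service time = 1/μ = 1/32.97 second = 0.03033 second
In minutes: 0.03033 × 0.0166667 = 0.0005055 min

Final: 0.0005055 min


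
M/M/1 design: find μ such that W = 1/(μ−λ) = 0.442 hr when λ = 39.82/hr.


W = 1/(μ−λ) ⇒ μ − λ = 1/W = 1/0.442 = 2.2624
μ = λ + 1/W = 39.82 + 2.2624 = 42.0824 per hr

Final: 42.0824 /hr


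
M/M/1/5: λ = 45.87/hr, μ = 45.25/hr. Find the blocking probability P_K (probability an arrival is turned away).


ρ = λ/μ = 45.87/45.25 = 1.0137
P_K = (1−ρ)ρ^K/(1−ρ^(K+1)) = (-0.01370·1.070412)/(1 − 1.085078)
= -0.014666/-0.085078 = 0.172388

Final: 0.172388


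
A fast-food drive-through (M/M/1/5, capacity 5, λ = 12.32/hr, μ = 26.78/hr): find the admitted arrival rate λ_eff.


ρ = 0.4600; P_K = (1−ρ)ρ^5/(1−ρ^6) = 0.011233
λ_eff = λ(1 − P_K) = 12.32·(1 − 0.011233) = 12.32·0.988767 = 12.1816 /hr

Final: 12.1816 /hr


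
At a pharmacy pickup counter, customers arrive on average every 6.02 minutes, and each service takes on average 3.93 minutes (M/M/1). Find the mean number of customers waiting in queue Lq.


λ = 60/6.02 = 9.9668 /hr
μ = 60/3.93 = 15.2672 /hr
ρ = λ/μ = 9.9668/15.2672 = 0.6528
Lq = ρ²/(1−ρ) = 0.4262/0.3472 = 1.2276

Final: 1.2276


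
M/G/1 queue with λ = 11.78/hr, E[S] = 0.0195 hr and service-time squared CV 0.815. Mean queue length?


ρ = λ·E[S] = 11.78·0.0195 = 0.2297
Lq = ρ²(1+C_s²)/(2(1−ρ)) = 0.05277·(1+0.815)/(2·0.7703)
= 0.05277·1.8150/1.5406 = 0.06217

Final: 0.06217


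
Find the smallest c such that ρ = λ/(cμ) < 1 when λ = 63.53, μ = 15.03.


Stability requires cμ > λ ⇔ c > λ/μ.
λ/μ = 63.53/15.03 = 4.2269
Minimum integer c = ⌊4.2269⌋ + 1 = 5
Check: 5·15.03 = 75.15 > 63.53, while 4·15.03 = 60.12 ≤ 63.53

Final: 5 servers


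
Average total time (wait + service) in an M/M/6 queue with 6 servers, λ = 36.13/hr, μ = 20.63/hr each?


a = 1.7513; ρ = 0.2919; P₀ = 0.173429
Lq = P₀·a^c·ρ/(c!(1−ρ)²) = 0.004046
Wq = Lq/λ = 0.004046/36.13 = 0.0001120 hr
W = Wq + 1/μ = 0.0001120 + 0.04847 = 0.04859 hr

Final: 0.04859 hr


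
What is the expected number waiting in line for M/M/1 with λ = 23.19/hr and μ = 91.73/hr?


ρ = 23.19/91.73 = 0.2528
Lq = ρ²/(1−ρ) = 0.06391/0.7472 = 0.08554

Final: 0.08554


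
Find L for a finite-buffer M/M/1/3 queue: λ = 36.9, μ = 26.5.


ρ = 36.9/26.5 = 1.3925
L = ρ[1 − (K+1)ρ^K + Kρ^(K+1)] / [(1−ρ)(1−ρ^(K+1))]
Numerator: 1.3925·(1 − 4·2.699861 + 3·3.759430) = 2.059220
Denominator: (-0.3925)·(-2.759430) = 1.082946
L = 2.059220/1.082946 = 1.9015

Final: 1.9015


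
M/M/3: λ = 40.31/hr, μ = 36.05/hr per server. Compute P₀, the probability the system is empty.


a = λ/μ = 40.31/36.05 = 1.1182; ρ = a/c = 0.3727
Σ_{k=0}^{2} a^k/k! (terms k=0..2) = 1.00000 + 1.11817 + 0.62515 = 2.74332
Tail: a^3/(3!(1−ρ)) = 1.39805/(6·0.6273) = 0.37146
P₀ = 1/(2.74332 + 0.37146) = 1/3.11478 = 0.321050

Final: 0.321050


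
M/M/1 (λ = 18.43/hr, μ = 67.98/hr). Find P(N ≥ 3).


ρ = 18.43/67.98 = 0.2711
P(N ≥ n) = ρ^n = 0.2711^3 = 0.019927

Final: 0.019927


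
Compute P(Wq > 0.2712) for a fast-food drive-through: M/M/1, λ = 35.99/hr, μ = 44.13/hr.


ρ = 35.99/44.13 = 0.8155
P(Wq > t) = ρ·e^{−(μ−λ)t} = 0.8155·e^{−2.2076}
= 0.8155·0.109968 = 0.089684

Final: 0.089684


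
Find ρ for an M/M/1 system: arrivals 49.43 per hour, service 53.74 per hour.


ρ = λ/μ = 49.43/53.74 = 0.9198

Final: 0.9198


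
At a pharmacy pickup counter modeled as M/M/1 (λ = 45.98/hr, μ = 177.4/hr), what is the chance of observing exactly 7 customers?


ρ = 45.98/177.4 = 0.2592
P_n = (1−ρ)·ρ^n = (1 − 0.2592)·0.2592^7 = 0.7408·0.00007858 = 0.00005821

Final: 0.00005821


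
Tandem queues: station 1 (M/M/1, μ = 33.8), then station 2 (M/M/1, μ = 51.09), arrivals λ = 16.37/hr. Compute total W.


Each node sees arrival rate λ = 16.37/hr (tandem ⇒ throughput preserved).
W₁ = 1/(μ₁−λ) = 1/(33.8−16.37) = 0.05737 hr
W₂ = 1/(μ₂−λ) = 1/(51.09−16.37) = 0.02880 hr
W_total = W₁ + W₂ = 0.05737 + 0.02880 = 0.08617 hr

Final: 0.08617 hr


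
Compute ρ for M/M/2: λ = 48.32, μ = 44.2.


ρ = λ/(cμ) = 48.32/(2·44.2) = 48.32/88.40 = 0.5466

Final: 0.5466


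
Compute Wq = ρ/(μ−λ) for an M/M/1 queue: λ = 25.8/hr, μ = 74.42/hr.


ρ = 25.8/74.42 = 0.3467
Wq = ρ/(μ−λ) = 0.3467/(74.42 − 25.8) = 0.3467/48.62 = 0.007130 hr

Final: 0.007130 hr


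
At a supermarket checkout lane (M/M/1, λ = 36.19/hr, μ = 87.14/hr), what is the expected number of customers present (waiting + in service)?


ρ = λ/μ = 36.19/87.14 = 0.4153
L = ρ/(1−ρ) = 0.4153/(1 − 0.4153) = 0.4153/0.5847 = 0.7103

Final: 0.7103


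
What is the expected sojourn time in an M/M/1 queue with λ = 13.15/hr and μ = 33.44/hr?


W = 1/(μ−λ) = 1/(33.44 − 13.15) = 1/20.29 = 0.04929 hr

Final: 0.04929 hr


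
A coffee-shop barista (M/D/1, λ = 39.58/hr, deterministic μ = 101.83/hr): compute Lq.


ρ = 39.58/101.83 = 0.3887
M/D/1: Lq = ρ²/(2(1−ρ)) = 0.1511/(2·0.6113) = 0.12357

Final: 0.12357


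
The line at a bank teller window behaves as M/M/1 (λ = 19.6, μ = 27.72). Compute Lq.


ρ = 19.6/27.72 = 0.7071
Lq = ρ²/(1−ρ) = 0.4999/0.2929 = 1.7067

Final: 1.7067


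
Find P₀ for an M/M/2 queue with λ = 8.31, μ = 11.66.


a = λ/μ = 8.31/11.66 = 0.7127; ρ = a/c = 0.3563
Σ_{k=0}^{1} a^k/k! (terms k=0..1) = 1.00000 + 0.71269 = 1.71269
Tail: a^2/(2!(1−ρ)) = 0.50793/(2·0.6437) = 0.39457
P₀ = 1/(1.71269 + 0.39457) = 1/2.10726 = 0.474549

Final: 0.474549


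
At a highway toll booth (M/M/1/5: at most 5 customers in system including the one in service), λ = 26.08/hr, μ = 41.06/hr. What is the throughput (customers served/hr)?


ρ = 0.6352; P_K = (1−ρ)ρ^5/(1−ρ^6) = 0.040368
λ_eff = λ(1 − P_K) = 26.08·(1 − 0.040368) = 26.08·0.959632 = 25.0272 /hr

Final: 25.0272 /hr


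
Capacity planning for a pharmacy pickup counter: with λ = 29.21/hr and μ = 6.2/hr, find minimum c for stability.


Stability requires cμ > λ ⇔ c > λ/μ.
λ/μ = 29.21/6.2 = 4.7113
Minimum integer c = ⌊4.7113⌋ + 1 = 5
Check: 5·6.2 = 31.00 > 29.21, while 4·6.2 = 24.80 ≤ 29.21

Final: 5 servers


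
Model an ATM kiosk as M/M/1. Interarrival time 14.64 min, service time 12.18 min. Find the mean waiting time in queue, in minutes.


λ = 60/14.64 = 4.0984 /hr
μ = 60/12.18 = 4.9261 /hr
ρ = λ/μ = 4.0984/4.9261 = 0.8320
Wq = ρ/(μ−λ) = 0.8320/(4.9261−4.0984) = 1.00510 hr
In minutes: 1.00510·60 = 60.306 min

Final: 60.306 min


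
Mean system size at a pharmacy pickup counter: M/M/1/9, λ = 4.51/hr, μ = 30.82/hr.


ρ = 4.51/30.82 = 0.1463
L = ρ[1 − (K+1)ρ^K + Kρ^(K+1)] / [(1−ρ)(1−ρ^(K+1))]
Numerator: 0.1463·(1 − 10·0.00000003077 + 9·0.000000004502) = 0.146334
Denominator: (0.8537)·(1.000000) = 0.853666
L = 0.146334/0.853666 = 0.1714

Final: 0.1714


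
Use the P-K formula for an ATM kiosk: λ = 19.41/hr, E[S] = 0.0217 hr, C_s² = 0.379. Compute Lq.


ρ = λ·E[S] = 19.41·0.0217 = 0.4212
Lq = ρ²(1+C_s²)/(2(1−ρ)) = 0.1774·(1+0.379)/(2·0.5788)
= 0.1774·1.3790/1.1576 = 0.21134

Final: 0.21134


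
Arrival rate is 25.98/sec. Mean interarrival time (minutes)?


Mean interarrival time = 1/λ = 1/25.98 second = 0.03849 second
In minutes: 0.03849 × 0.0166667 = 0.0006415 min

Final: 0.0006415 min


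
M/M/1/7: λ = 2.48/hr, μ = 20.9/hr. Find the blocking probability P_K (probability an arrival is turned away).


ρ = λ/μ = 2.48/20.9 = 0.1187
P_K = (1−ρ)ρ^K/(1−ρ^(K+1)) = (0.8813·0.0000003312)/(1 − 0.00000003930)
= 0.0000002919/1.000000 = 0.0000002919

Final: 0.0000002919


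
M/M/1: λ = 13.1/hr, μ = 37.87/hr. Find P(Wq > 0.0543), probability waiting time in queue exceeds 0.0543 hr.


ρ = 13.1/37.87 = 0.3459
P(Wq > t) = ρ·e^{−(μ−λ)t} = 0.3459·e^{−1.3450}
= 0.3459·0.260537 = 0.090125

Final: 0.090125


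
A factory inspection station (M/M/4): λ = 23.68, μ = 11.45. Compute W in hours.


a = 2.0681; ρ = 0.5170; P₀ = 0.121077
Lq = P₀·a^c·ρ/(c!(1−ρ)²) = 0.20457
Wq = Lq/λ = 0.20457/23.68 = 0.008639 hr
W = Wq + 1/μ = 0.008639 + 0.08734 = 0.09597 hr

Final: 0.09597 hr


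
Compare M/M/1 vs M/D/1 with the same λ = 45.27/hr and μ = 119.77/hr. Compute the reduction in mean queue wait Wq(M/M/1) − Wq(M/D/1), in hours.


ρ = 45.27/119.77 = 0.3780
Wq(M/M/1) = ρ/(μ−λ) = 0.3780/74.50 = 0.005073 hr
Wq(M/D/1) = ρ/(2(μ−λ)) = 0.002537 hr
Savings = 0.005073 − 0.002537 = 0.002537 hr

Final: 0.002537 hr


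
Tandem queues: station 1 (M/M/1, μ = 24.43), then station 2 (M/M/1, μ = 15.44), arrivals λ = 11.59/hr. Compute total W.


Each node sees arrival rate λ = 11.59/hr (tandem ⇒ throughput preserved).
W₁ = 1/(μ₁−λ) = 1/(24.43−11.59) = 0.07788 hr
W₂ = 1/(μ₂−λ) = 1/(15.44−11.59) = 0.25974 hr
W_total = W₁ + W₂ = 0.07788 + 0.25974 = 0.33762 hr

Final: 0.33762 hr


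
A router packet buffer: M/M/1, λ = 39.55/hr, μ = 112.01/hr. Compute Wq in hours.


ρ = 39.55/112.01 = 0.3531
Wq = ρ/(μ−λ) = 0.3531/(112.01 − 39.55) = 0.3531/72.46 = 0.004873 hr

Final: 0.004873 hr


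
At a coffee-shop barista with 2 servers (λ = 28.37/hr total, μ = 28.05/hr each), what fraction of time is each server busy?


ρ = λ/(cμ) = 28.37/(2·28.05) = 28.37/56.10 = 0.5057

Final: 0.5057


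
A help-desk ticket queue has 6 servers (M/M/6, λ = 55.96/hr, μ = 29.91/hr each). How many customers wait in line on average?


a = λ/μ = 1.8709; ρ = a/6 = 0.3118
P₀ = 0.153826
Lq = P₀·a^c·ρ / (c!·(1−ρ)²) = 0.153826·42.89116·0.3118/(720·0.47359)
= 0.006034

Final: 0.006034


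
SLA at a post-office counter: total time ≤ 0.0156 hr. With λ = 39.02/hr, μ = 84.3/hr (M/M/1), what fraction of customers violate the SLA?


W ~ Exponential(μ−λ) for M/M/1.
μ − λ = 84.3 − 39.02 = 45.2800
P(W > t) = e^{−(μ−λ)t} = e^{−0.7064} = 0.493433

Final: 0.493433


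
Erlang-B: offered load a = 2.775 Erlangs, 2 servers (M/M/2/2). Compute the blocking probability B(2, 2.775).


B(c,a) = (a^c/c!) / Σ_{k=0}^{c} a^k/k!
a^2/2! = 3.850312
Σ terms (k=0..2): 1.00000 + 2.77500 + 3.85031 = 7.625312
B = 3.850312/7.625312 = 0.504938

Final: 0.504938


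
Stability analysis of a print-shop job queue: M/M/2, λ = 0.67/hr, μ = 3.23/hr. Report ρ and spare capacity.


Total capacity cμ = 2·3.23 = 6.46/hr
ρ = λ/(cμ) = 0.67/6.46 = 0.1037
Stable ⇔ ρ < 1: YES
Spare capacity = cμ − λ = 6.46 − 0.67 = 5.79/hr

Final: ρ = 0.1037; stable; margin = 5.79/hr


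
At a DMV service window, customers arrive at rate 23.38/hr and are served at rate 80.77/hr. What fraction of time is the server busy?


ρ = λ/μ = 23.38/80.77 = 0.2895

Final: 0.2895


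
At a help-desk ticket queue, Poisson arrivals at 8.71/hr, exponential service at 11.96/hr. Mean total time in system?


W = 1/(μ−λ) = 1/(11.96 − 8.71) = 1/3.25 = 0.3077 hr

Final: 0.3077 hr


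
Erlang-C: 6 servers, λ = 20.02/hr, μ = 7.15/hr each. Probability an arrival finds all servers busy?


a = λ/μ = 2.8000; ρ = a/6 = 0.4667
P₀ = 0.060136 (from M/M/c formula)
C(c,a) = [a^c/(c!(1−ρ))]·P₀ = [481.89030/(720·0.5333)]·0.060136
= 1.25492·0.060136 = 0.075467

Final: 0.075467


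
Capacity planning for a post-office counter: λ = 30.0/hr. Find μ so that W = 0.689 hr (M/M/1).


W = 1/(μ−λ) ⇒ μ − λ = 1/W = 1/0.689 = 1.4514
μ = λ + 1/W = 30.0 + 1.4514 = 31.4514 per hr

Final: 31.4514 /hr


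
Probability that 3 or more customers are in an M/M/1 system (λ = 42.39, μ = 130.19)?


ρ = 42.39/130.19 = 0.3256
P(N ≥ n) = ρ^n = 0.3256^3 = 0.034519

Final: 0.034519


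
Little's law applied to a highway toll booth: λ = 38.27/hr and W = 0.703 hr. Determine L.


L = λW = 38.27·0.703 = 26.9038

Final: 26.9038


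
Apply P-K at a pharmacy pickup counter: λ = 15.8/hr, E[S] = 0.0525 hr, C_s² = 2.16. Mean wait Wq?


ρ = λ·E[S] = 15.8·0.0525 = 0.8295
E[S²] = E[S]²(1+C_s²) = 0.0525²·(1+2.16) = 0.008710
Wq = λ·E[S²]/(2(1−ρ)) = 15.8·0.008710/(2·0.1705) = 0.40356 hr

Final: 0.40356 hr


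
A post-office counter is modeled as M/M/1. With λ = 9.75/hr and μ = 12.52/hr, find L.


ρ = λ/μ = 9.75/12.52 = 0.7788
L = ρ/(1−ρ) = 0.7788/(1 − 0.7788) = 0.7788/0.2212 = 3.5199

Final: 3.5199


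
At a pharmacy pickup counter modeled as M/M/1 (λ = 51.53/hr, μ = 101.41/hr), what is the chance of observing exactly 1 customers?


ρ = 51.53/101.41 = 0.5081
P_n = (1−ρ)·ρ^n = (1 − 0.5081)·0.5081^1 = 0.4919·0.508135 = 0.249934

Final: 0.249934


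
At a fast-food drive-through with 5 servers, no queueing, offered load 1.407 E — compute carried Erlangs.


B(5,1.407) = 0.011289 (Erlang-B)
Carried load = a(1 − B) = 1.407·(1 − 0.011289) = 1.407·0.988711 = 1.3911 E

Final: 1.3911 Erlangs


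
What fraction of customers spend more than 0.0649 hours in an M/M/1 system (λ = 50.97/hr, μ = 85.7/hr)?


W ~ Exponential(μ−λ) for M/M/1.
μ − λ = 85.7 − 50.97 = 34.7300
P(W > t) = e^{−(μ−λ)t} = e^{−2.2540} = 0.104981

Final: 0.104981


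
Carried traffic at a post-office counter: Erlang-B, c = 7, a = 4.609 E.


B(7,4.609) = 0.096584 (Erlang-B)
Carried load = a(1 − B) = 4.609·(1 − 0.096584) = 4.609·0.903416 = 4.1638 E

Final: 4.1638 Erlangs


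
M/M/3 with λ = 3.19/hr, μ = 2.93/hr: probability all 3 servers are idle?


a = λ/μ = 3.19/2.93 = 1.0887; ρ = a/c = 0.3629
Σ_{k=0}^{2} a^k/k! (terms k=0..2) = 1.00000 + 1.08874 + 0.59267 = 2.68141
Tail: a^3/(3!(1−ρ)) = 1.29053/(6·0.6371) = 0.33761
P₀ = 1/(2.68141 + 0.33761) = 1/3.01902 = 0.331233

Final: 0.331233


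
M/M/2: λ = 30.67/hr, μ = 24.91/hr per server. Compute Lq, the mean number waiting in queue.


a = λ/μ = 1.2312; ρ = a/2 = 0.6156
P₀ = 0.237918
Lq = P₀·a^c·ρ / (c!·(1−ρ)²) = 0.237918·1.51593·0.6156/(2·0.14775)
= 0.75138

Final: 0.75138


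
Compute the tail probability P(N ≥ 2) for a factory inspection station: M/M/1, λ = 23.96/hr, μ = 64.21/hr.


ρ = 23.96/64.21 = 0.3732
P(N ≥ n) = ρ^n = 0.3732^2 = 0.139241

Final: 0.139241


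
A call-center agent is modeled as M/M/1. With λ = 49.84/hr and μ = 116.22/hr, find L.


ρ = λ/μ = 49.84/116.22 = 0.4288
L = ρ/(1−ρ) = 0.4288/(1 − 0.4288) = 0.4288/0.5712 = 0.7508

Final: 0.7508


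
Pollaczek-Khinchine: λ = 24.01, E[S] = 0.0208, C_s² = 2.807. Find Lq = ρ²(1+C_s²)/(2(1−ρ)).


ρ = λ·E[S] = 24.01·0.0208 = 0.4994
Lq = ρ²(1+C_s²)/(2(1−ρ)) = 0.2494·(1+2.807)/(2·0.5006)
= 0.2494·3.8070/1.0012 = 0.94837

Final: 0.94837


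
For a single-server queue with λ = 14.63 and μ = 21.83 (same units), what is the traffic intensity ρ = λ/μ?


ρ = λ/μ = 14.63/21.83 = 0.6702

Final: 0.6702


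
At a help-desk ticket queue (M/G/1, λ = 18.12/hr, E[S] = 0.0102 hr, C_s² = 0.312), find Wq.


ρ = λ·E[S] = 18.12·0.0102 = 0.1848
E[S²] = E[S]²(1+C_s²) = 0.0102²·(1+0.312) = 0.0001365
Wq = λ·E[S²]/(2(1−ρ)) = 18.12·0.0001365/(2·0.8152) = 0.001517 hr

Final: 0.001517 hr


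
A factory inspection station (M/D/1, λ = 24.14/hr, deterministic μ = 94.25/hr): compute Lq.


ρ = 24.14/94.25 = 0.2561
M/D/1: Lq = ρ²/(2(1−ρ)) = 0.06560/(2·0.7439) = 0.04409

Final: 0.04409


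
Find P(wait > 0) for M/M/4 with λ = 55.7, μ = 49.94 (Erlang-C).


a = λ/μ = 1.1153; ρ = a/4 = 0.2788
P₀ = 0.327013 (from M/M/c formula)
C(c,a) = [a^c/(c!(1−ρ))]·P₀ = [1.54749/(24·0.7212)]·0.327013
= 0.08941·0.327013 = 0.029238

Final: 0.029238


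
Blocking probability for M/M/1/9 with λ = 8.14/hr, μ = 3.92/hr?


ρ = λ/μ = 8.14/3.92 = 2.0765
P_K = (1−ρ)ρ^K/(1−ρ^(K+1)) = (-1.0765·717.868738)/(1 − 1490.676410)
= -772.807672/-1489.676410 = 0.518776

Final: 0.518776


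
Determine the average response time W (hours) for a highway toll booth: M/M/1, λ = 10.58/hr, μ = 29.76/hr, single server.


W = 1/(μ−λ) = 1/(29.76 − 10.58) = 1/19.18 = 0.05214 hr

Final: 0.05214 hr


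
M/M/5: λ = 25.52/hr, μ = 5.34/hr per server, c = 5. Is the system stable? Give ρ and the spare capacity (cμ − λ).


Total capacity cμ = 5·5.34 = 26.70/hr
ρ = λ/(cμ) = 25.52/26.70 = 0.9558
Stable ⇔ ρ < 1: YES
Spare capacity = cμ − λ = 26.70 − 25.52 = 1.18/hr

Final: ρ = 0.9558; stable; margin = 1.18/hr


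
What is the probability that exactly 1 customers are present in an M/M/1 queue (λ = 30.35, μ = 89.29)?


ρ = 30.35/89.29 = 0.3399
P_n = (1−ρ)·ρ^n = (1 − 0.3399)·0.3399^1 = 0.6601·0.339904 = 0.224369

Final: 0.224369


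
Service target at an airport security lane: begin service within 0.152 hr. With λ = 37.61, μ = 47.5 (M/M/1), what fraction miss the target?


ρ = 37.61/47.5 = 0.7918
P(Wq > t) = ρ·e^{−(μ−λ)t} = 0.7918·e^{−1.5033}
= 0.7918·0.222399 = 0.176094

Final: 0.176094


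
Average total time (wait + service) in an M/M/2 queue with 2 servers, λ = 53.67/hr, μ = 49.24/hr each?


a = 1.0900; ρ = 0.5450; P₀ = 0.294512
Lq = P₀·a^c·ρ/(c!(1−ρ)²) = 0.46050
Wq = Lq/λ = 0.46050/53.67 = 0.008580 hr
W = Wq + 1/μ = 0.008580 + 0.02031 = 0.02889 hr

Final: 0.02889 hr


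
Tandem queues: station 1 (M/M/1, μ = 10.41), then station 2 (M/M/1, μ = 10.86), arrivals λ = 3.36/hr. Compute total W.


Each node sees arrival rate λ = 3.36/hr (tandem ⇒ throughput preserved).
W₁ = 1/(μ₁−λ) = 1/(10.41−3.36) = 0.14184 hr
W₂ = 1/(μ₂−λ) = 1/(10.86−3.36) = 0.13333 hr
W_total = W₁ + W₂ = 0.14184 + 0.13333 = 0.27518 hr

Final: 0.27518 hr


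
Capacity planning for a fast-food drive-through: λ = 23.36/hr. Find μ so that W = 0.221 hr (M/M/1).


W = 1/(μ−λ) ⇒ μ − λ = 1/W = 1/0.221 = 4.5249
μ = λ + 1/W = 23.36 + 4.5249 = 27.8849 per hr

Final: 27.8849 /hr


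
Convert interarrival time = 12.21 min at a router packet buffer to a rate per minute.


λ = 1/(interarrival time) in consistent units.
1 minute = 1 min, so λ = 1/12.21 = 0.08190 per minute

Final: 0.08190 /min


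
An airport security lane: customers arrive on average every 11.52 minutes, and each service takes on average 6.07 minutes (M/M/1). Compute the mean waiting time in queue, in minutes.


λ = 60/11.52 = 5.2083 /hr
μ = 60/6.07 = 9.8847 /hr
ρ = λ/μ = 5.2083/9.8847 = 0.5269
Wq = ρ/(μ−λ) = 0.5269/(9.8847−5.2083) = 0.11268 hr
In minutes: 0.11268·60 = 6.761 min

Final: 6.761 min


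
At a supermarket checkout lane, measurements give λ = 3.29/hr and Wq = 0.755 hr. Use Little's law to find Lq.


Lq = λWq = 3.29·0.755 = 2.4840

Final: 2.4840


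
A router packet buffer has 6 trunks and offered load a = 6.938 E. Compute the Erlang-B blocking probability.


B(c,a) = (a^c/c!) / Σ_{k=0}^{c} a^k/k!
a^6/6! = 154.907797
Σ terms (k=0..6): 1.00000 + 6.93800 + 24.06792 + 55.66108 + 96.54414 + 133.96466 + 154.90780 = 473.083600
B = 154.907797/473.083600 = 0.327443

Final: 0.327443


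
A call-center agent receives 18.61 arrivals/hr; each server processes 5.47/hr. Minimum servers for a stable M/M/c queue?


Stability requires cμ > λ ⇔ c > λ/μ.
λ/μ = 18.61/5.47 = 3.4022
Minimum integer c = ⌊3.4022⌋ + 1 = 4
Check: 4·5.47 = 21.88 > 18.61, while 3·5.47 = 16.41 ≤ 18.61

Final: 4 servers


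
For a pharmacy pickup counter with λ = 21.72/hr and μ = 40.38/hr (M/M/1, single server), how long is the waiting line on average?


ρ = 21.72/40.38 = 0.5379
Lq = ρ²/(1−ρ) = 0.2893/0.4621 = 0.6261

Final: 0.6261


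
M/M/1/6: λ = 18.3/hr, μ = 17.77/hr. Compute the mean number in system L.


ρ = 18.3/17.77 = 1.0298
L = ρ[1 − (K+1)ρ^K + Kρ^(K+1)] / [(1−ρ)(1−ρ^(K+1))]
Numerator: 1.0298·(1 − 7·1.192839 + 6·1.228416) = 0.021238
Denominator: (-0.02983)·(-0.228416) = 0.006813
L = 0.021238/0.006813 = 3.1175

Final: 3.1175


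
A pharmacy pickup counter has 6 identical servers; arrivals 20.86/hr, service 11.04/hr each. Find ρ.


ρ = λ/(cμ) = 20.86/(6·11.04) = 20.86/66.24 = 0.3149

Final: 0.3149


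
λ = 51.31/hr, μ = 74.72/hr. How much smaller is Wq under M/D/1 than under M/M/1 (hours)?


ρ = 51.31/74.72 = 0.6867
Wq(M/M/1) = ρ/(μ−λ) = 0.6867/23.41 = 0.02933 hr
Wq(M/D/1) = ρ/(2(μ−λ)) = 0.01467 hr
Savings = 0.02933 − 0.01467 = 0.01467 hr

Final: 0.01467 hr


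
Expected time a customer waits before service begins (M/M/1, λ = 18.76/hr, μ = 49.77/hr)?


ρ = 18.76/49.77 = 0.3769
Wq = ρ/(μ−λ) = 0.3769/(49.77 − 18.76) = 0.3769/31.01 = 0.01216 hr

Final: 0.01216 hr


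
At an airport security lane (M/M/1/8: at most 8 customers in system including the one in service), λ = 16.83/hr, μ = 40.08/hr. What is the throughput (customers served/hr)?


ρ = 0.4199; P_K = (1−ρ)ρ^8/(1−ρ^9) = 0.0005609
λ_eff = λ(1 − P_K) = 16.83·(1 − 0.0005609) = 16.83·0.999439 = 16.8206 /hr

Final: 16.8206 /hr


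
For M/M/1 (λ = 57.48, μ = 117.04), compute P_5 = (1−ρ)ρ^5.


ρ = 57.48/117.04 = 0.4911
P_n = (1−ρ)·ρ^n = (1 − 0.4911)·0.4911^5 = 0.5089·0.028570 = 0.014539

Final: 0.014539


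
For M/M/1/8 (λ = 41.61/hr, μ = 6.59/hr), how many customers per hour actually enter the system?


ρ = 6.3141; P_K = (1−ρ)ρ^8/(1−ρ^9) = 0.841625
λ_eff = λ(1 − P_K) = 41.61·(1 − 0.841625) = 41.61·0.158375 = 6.5900 /hr

Final: 6.5900 /hr


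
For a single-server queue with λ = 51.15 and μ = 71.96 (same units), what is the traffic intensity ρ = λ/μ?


ρ = λ/μ = 51.15/71.96 = 0.7108

Final: 0.7108


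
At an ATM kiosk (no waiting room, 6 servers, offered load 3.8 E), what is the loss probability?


B(c,a) = (a^c/c!) / Σ_{k=0}^{c} a^k/k!
a^6/6! = 4.181856
Σ terms (k=0..6): 1.00000 + 3.80000 + 7.22000 + 9.14533 + 8.68807 + 6.60293 + 4.18186 = 40.638187
B = 4.181856/40.638187 = 0.102905

Final: 0.102905


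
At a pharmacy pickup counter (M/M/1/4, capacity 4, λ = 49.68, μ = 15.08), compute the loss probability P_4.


ρ = λ/μ = 49.68/15.08 = 3.2944
P_K = (1−ρ)ρ^K/(1−ρ^(K+1)) = (-2.2944·117.793407)/(1 − 388.062099)
= -270.268692/-387.062099 = 0.698257

Final: 0.698257


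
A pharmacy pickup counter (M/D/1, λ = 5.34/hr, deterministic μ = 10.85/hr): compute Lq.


ρ = 5.34/10.85 = 0.4922
M/D/1: Lq = ρ²/(2(1−ρ)) = 0.2422/(2·0.5078) = 0.23849

Final: 0.23849


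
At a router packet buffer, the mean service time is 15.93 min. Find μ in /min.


μ = 1/(service time) in consistent units.
1 minute = 1 min, so μ = 1/15.93 = 0.06277 per minute

Final: 0.06277 /min


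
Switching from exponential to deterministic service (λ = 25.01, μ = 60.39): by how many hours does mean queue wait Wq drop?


ρ = 25.01/60.39 = 0.4141
Wq(M/M/1) = ρ/(μ−λ) = 0.4141/35.38 = 0.01171 hr
Wq(M/D/1) = ρ/(2(μ−λ)) = 0.005853 hr
Savings = 0.01171 − 0.005853 = 0.005853 hr

Final: 0.005853 hr


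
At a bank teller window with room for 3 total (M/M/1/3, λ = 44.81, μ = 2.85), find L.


ρ = 44.81/2.85 = 15.7228
L = ρ[1 − (K+1)ρ^K + Kρ^(K+1)] / [(1−ρ)(1−ρ^(K+1))]
Numerator: 15.7228·(1 − 4·3886.782617 + 3·61111.133001) = 2638086.843196
Denominator: (-14.7228)·(-61110.133001) = 899712.694990
L = 2638086.843196/899712.694990 = 2.9321

Final: 2.9321


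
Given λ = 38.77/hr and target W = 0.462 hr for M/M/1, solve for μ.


W = 1/(μ−λ) ⇒ μ − λ = 1/W = 1/0.462 = 2.1645
μ = λ + 1/W = 38.77 + 2.1645 = 40.9345 per hr

Final: 40.9345 /hr


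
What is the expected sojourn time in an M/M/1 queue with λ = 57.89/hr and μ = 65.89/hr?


W = 1/(μ−λ) = 1/(65.89 − 57.89) = 1/8.00 = 0.1250 hr

Final: 0.1250 hr


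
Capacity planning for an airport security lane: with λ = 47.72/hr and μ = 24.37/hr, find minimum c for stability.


Stability requires cμ > λ ⇔ c > λ/μ.
λ/μ = 47.72/24.37 = 1.9581
Minimum integer c = ⌊1.9581⌋ + 1 = 2
Check: 2·24.37 = 48.74 > 47.72, while 1·24.37 = 24.37 ≤ 47.72

Final: 2 servers


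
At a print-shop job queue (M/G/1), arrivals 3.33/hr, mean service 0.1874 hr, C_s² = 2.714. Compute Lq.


ρ = λ·E[S] = 3.33·0.1874 = 0.6240
Lq = ρ²(1+C_s²)/(2(1−ρ)) = 0.3894·(1+2.714)/(2·0.3760)
= 0.3894·3.7140/0.7519 = 1.92354

Final: 1.92354


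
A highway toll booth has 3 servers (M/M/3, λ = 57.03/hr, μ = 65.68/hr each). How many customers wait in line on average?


a = λ/μ = 0.8683; ρ = a/3 = 0.2894
P₀ = 0.416871
Lq = P₀·a^c·ρ / (c!·(1−ρ)²) = 0.416871·0.65465·0.2894/(6·0.50490)
= 0.02607

Final: 0.02607


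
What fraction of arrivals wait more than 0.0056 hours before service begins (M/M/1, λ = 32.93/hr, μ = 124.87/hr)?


ρ = 32.93/124.87 = 0.2637
P(Wq > t) = ρ·e^{−(μ−λ)t} = 0.2637·e^{−0.5149}
= 0.2637·0.597582 = 0.157591

Final: 0.157591


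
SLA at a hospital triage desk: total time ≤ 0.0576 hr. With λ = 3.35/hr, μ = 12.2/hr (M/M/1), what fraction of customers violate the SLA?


W ~ Exponential(μ−λ) for M/M/1.
μ − λ = 12.2 − 3.35 = 8.8500
P(W > t) = e^{−(μ−λ)t} = e^{−0.5098} = 0.600640

Final: 0.600640


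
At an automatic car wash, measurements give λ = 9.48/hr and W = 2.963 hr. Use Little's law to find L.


L = λW = 9.48·2.963 = 28.0892

Final: 28.0892


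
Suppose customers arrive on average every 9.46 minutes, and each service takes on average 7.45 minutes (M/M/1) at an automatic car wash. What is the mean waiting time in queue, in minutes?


λ = 60/9.46 = 6.3425 /hr
μ = 60/7.45 = 8.0537 /hr
ρ = λ/μ = 6.3425/8.0537 = 0.7875
Wq = ρ/(μ−λ) = 0.7875/(8.0537−6.3425) = 0.46022 hr
In minutes: 0.46022·60 = 27.613 min

Final: 27.613 min


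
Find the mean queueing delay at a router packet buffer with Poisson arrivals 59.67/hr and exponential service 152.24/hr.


ρ = 59.67/152.24 = 0.3919
Wq = ρ/(μ−λ) = 0.3919/(152.24 − 59.67) = 0.3919/92.57 = 0.004234 hr

Final: 0.004234 hr


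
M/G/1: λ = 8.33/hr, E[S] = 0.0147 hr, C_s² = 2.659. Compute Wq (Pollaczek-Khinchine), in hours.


ρ = λ·E[S] = 8.33·0.0147 = 0.1225
E[S²] = E[S]²(1+C_s²) = 0.0147²·(1+2.659) = 0.0007907
Wq = λ·E[S²]/(2(1−ρ)) = 8.33·0.0007907/(2·0.8775) = 0.003753 hr

Final: 0.003753 hr


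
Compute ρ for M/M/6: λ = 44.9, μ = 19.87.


ρ = λ/(cμ) = 44.9/(6·19.87) = 44.9/119.22 = 0.3766

Final: 0.3766


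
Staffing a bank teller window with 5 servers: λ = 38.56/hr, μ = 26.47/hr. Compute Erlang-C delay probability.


a = λ/μ = 1.4567; ρ = a/5 = 0.2913
P₀ = 0.232677 (from M/M/c formula)
C(c,a) = [a^c/(c!(1−ρ))]·P₀ = [6.56017/(120·0.7087)]·0.232677
= 0.07714·0.232677 = 0.017950

Final: 0.017950


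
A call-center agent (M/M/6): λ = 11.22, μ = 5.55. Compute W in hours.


a = 2.0216; ρ = 0.3369; P₀ = 0.132231
Lq = P₀·a^c·ρ/(c!(1−ρ)²) = 0.009608
Wq = Lq/λ = 0.009608/11.22 = 0.0008563 hr
W = Wq + 1/μ = 0.0008563 + 0.18018 = 0.18104 hr

Final: 0.18104 hr


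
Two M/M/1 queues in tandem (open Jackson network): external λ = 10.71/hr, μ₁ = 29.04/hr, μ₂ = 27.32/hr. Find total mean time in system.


Each node sees arrival rate λ = 10.71/hr (tandem ⇒ throughput preserved).
W₁ = 1/(μ₁−λ) = 1/(29.04−10.71) = 0.05456 hr
W₂ = 1/(μ₂−λ) = 1/(27.32−10.71) = 0.06020 hr
W_total = W₁ + W₂ = 0.05456 + 0.06020 = 0.11476 hr

Final: 0.11476 hr


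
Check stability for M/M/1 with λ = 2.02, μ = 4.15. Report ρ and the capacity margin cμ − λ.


Total capacity cμ = 1·4.15 = 4.15/hr
ρ = λ/(cμ) = 2.02/4.15 = 0.4867
Stable ⇔ ρ < 1: YES
Spare capacity = cμ − λ = 4.15 − 2.02 = 2.13/hr

Final: ρ = 0.4867; stable; margin = 2.13/hr


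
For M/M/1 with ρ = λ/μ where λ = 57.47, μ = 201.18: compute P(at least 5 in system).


ρ = 57.47/201.18 = 0.2857
P(N ≥ n) = ρ^n = 0.2857^5 = 0.001902

Final: 0.001902


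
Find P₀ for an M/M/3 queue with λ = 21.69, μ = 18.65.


a = λ/μ = 21.69/18.65 = 1.1630; ρ = a/c = 0.3877
Σ_{k=0}^{2} a^k/k! (terms k=0..2) = 1.00000 + 1.16300 + 0.67629 = 2.83929
Tail: a^3/(3!(1−ρ)) = 1.57305/(6·0.6123) = 0.42816
P₀ = 1/(2.83929 + 0.42816) = 1/3.26745 = 0.306049

Final: 0.306049


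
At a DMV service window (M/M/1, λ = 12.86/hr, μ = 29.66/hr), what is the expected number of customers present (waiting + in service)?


ρ = λ/μ = 12.86/29.66 = 0.4336
L = ρ/(1−ρ) = 0.4336/(1 − 0.4336) = 0.4336/0.5664 = 0.7655

Final: 0.7655


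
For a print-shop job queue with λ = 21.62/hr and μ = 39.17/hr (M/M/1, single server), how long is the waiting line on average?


ρ = 21.62/39.17 = 0.5520
Lq = ρ²/(1−ρ) = 0.3047/0.4480 = 0.6800

Final: 0.6800


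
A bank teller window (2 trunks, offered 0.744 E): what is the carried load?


B(2,0.744) = 0.136962 (Erlang-B)
Carried load = a(1 − B) = 0.744·(1 − 0.136962) = 0.744·0.863038 = 0.6421 E

Final: 0.6421 Erlangs


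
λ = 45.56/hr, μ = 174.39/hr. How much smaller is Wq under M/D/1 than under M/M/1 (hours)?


ρ = 45.56/174.39 = 0.2613
Wq(M/M/1) = ρ/(μ−λ) = 0.2613/128.83 = 0.002028 hr
Wq(M/D/1) = ρ/(2(μ−λ)) = 0.001014 hr
Savings = 0.002028 − 0.001014 = 0.001014 hr

Final: 0.001014 hr


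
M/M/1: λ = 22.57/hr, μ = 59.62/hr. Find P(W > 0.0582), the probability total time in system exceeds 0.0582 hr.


W ~ Exponential(μ−λ) for M/M/1.
μ − λ = 59.62 − 22.57 = 37.0500
P(W > t) = e^{−(μ−λ)t} = e^{−2.1563} = 0.115751

Final: 0.115751


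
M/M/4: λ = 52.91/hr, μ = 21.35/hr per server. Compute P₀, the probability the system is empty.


a = λ/μ = 52.91/21.35 = 2.4782; ρ = a/c = 0.6196
Σ_{k=0}^{3} a^k/k! (terms k=0..3) = 1.00000 + 2.47822 + 3.07079 + 2.53670 = 9.08570
Tail: a^4/(4!(1−ρ)) = 37.71894/(24·0.3804) = 4.13101
P₀ = 1/(9.08570 + 4.13101) = 1/13.21672 = 0.075662

Final: 0.075662


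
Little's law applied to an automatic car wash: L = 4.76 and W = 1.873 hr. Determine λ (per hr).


λ = L/W = 4.76/1.873 = 2.5414 /hr

Final: 2.5414 /hr


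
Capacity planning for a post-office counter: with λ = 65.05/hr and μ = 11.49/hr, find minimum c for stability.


Stability requires cμ > λ ⇔ c > λ/μ.
λ/μ = 65.05/11.49 = 5.6614
Minimum integer c = ⌊5.6614⌋ + 1 = 6
Check: 6·11.49 = 68.94 > 65.05, while 5·11.49 = 57.45 ≤ 65.05

Final: 6 servers


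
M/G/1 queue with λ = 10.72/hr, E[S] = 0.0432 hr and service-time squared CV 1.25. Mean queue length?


ρ = λ·E[S] = 10.72·0.0432 = 0.4631
Lq = ρ²(1+C_s²)/(2(1−ρ)) = 0.2145·(1+1.25)/(2·0.5369)
= 0.2145·2.2500/1.0738 = 0.44939

Final: 0.44939


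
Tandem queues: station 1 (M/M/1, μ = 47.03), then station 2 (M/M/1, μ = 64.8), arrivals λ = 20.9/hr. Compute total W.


Each node sees arrival rate λ = 20.9/hr (tandem ⇒ throughput preserved).
W₁ = 1/(μ₁−λ) = 1/(47.03−20.9) = 0.03827 hr
W₂ = 1/(μ₂−λ) = 1/(64.8−20.9) = 0.02278 hr
W_total = W₁ + W₂ = 0.03827 + 0.02278 = 0.06105 hr

Final: 0.06105 hr
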